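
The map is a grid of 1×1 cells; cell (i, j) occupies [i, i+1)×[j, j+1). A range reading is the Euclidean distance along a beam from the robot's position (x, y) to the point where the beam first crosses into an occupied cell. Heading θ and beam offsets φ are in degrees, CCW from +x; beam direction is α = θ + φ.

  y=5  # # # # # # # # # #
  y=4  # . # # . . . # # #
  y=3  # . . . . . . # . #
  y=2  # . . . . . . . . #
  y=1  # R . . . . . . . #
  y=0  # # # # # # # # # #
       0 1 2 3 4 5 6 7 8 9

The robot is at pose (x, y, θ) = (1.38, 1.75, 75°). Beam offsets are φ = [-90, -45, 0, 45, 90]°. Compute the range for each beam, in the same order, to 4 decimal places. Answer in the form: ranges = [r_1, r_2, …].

beam 1: φ=-90°, α=345°
  direction (0.9659, -0.2588); cell (1,1); t to first gridline: x 0.6419, y 2.8978 (then +1.0353 / +3.8637)
    (2,1) via x @ 0.6419
    (3,1) via x @ 1.6771
    (4,1) via x @ 2.7124
    (4,0) via y @ 2.8978  # hit
  → r_1 = 2.8978
beam 2: φ=-45°, α=30°
  direction (0.8660, 0.5000); cell (1,1); t to first gridline: x 0.7159, y 0.5000 (then +1.1547 / +2.0000)
    (1,2) via y @ 0.5000
    (2,2) via x @ 0.7159
    (3,2) via x @ 1.8706
    (3,3) via y @ 2.5000
    (4,3) via x @ 3.0253
    (5,3) via x @ 4.1800
    (5,4) via y @ 4.5000
    (6,4) via x @ 5.3347
    (7,4) via x @ 6.4894  # hit
  → r_2 = 6.4894
beam 3: φ=0°, α=75°
  direction (0.2588, 0.9659); cell (1,1); t to first gridline: x 2.3955, y 0.2588 (then +3.8637 / +1.0353)
    (1,2) via y @ 0.2588
    (1,3) via y @ 1.2941
    (1,4) via y @ 2.3294
    (2,4) via x @ 2.3955  # hit
  → r_3 = 2.3955
beam 4: φ=45°, α=120°
  direction (-0.5000, 0.8660); cell (1,1); t to first gridline: x 0.7600, y 0.2887 (then +2.0000 / +1.1547)
    (1,2) via y @ 0.2887
    (0,2) via x @ 0.7600  # hit
  → r_4 = 0.7600
beam 5: φ=90°, α=165°
  direction (-0.9659, 0.2588); cell (1,1); t to first gridline: x 0.3934, y 0.9659 (then +1.0353 / +3.8637)
    (0,1) via x @ 0.3934  # hit
  → r_5 = 0.3934

ranges = [2.8978, 6.4894, 2.3955, 0.7600, 0.3934]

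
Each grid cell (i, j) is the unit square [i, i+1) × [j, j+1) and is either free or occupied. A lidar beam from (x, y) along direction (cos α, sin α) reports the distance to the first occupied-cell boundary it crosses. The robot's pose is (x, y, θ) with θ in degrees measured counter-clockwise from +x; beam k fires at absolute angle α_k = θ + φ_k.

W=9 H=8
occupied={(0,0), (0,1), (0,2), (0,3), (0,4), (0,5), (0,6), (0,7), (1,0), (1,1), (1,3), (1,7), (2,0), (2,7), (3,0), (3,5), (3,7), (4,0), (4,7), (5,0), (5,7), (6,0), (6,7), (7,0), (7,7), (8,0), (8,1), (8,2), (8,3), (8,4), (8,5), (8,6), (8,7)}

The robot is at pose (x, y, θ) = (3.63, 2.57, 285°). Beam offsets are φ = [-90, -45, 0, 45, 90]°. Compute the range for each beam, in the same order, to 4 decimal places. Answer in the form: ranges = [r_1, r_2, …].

beam 1: φ=-90°, α=195°
  d=(-0.9659,-0.2588)  start (3,2)  tX=0.6522 tY=2.2023  stride 1/|dx|=1.0353 1/|dy|=3.8637
    cross x-line → (2,2), t=0.6522
    cross x-line → (1,2), t=1.6875
    cross y-line → (1,1), t=2.2023 (wall)
  → r_1 = 2.2023
beam 2: φ=-45°, α=240°
  d=(-0.5000,-0.8660)  start (3,2)  tX=1.2600 tY=0.6582  stride 1/|dx|=2.0000 1/|dy|=1.1547
    cross y-line → (3,1), t=0.6582
    cross x-line → (2,1), t=1.2600
    cross y-line → (2,0), t=1.8129 (wall)
  → r_2 = 1.8129
beam 3: φ=0°, α=285°
  d=(0.2588,-0.9659)  start (3,2)  tX=1.4296 tY=0.5901  stride 1/|dx|=3.8637 1/|dy|=1.0353
    cross y-line → (3,1), t=0.5901
    cross x-line → (4,1), t=1.4296
    cross y-line → (4,0), t=1.6254 (wall)
  → r_3 = 1.6254
beam 4: φ=45°, α=330°
  d=(0.8660,-0.5000)  start (3,2)  tX=0.4272 tY=1.1400  stride 1/|dx|=1.1547 1/|dy|=2.0000
    cross x-line → (4,2), t=0.4272
    cross y-line → (4,1), t=1.1400
    cross x-line → (5,1), t=1.5819
    cross x-line → (6,1), t=2.7366
    cross y-line → (6,0), t=3.1400 (wall)
  → r_4 = 3.1400
beam 5: φ=90°, α=15°
  d=(0.9659,0.2588)  start (3,2)  tX=0.3831 tY=1.6614  stride 1/|dx|=1.0353 1/|dy|=3.8637
    cross x-line → (4,2), t=0.3831
    cross x-line → (5,2), t=1.4183
    cross y-line → (5,3), t=1.6614
    cross x-line → (6,3), t=2.4536
    cross x-line → (7,3), t=3.4889
    cross x-line → (8,3), t=4.5242 (wall)
  → r_5 = 4.5242

ranges = [2.2023, 1.8129, 1.6254, 3.1400, 4.5242]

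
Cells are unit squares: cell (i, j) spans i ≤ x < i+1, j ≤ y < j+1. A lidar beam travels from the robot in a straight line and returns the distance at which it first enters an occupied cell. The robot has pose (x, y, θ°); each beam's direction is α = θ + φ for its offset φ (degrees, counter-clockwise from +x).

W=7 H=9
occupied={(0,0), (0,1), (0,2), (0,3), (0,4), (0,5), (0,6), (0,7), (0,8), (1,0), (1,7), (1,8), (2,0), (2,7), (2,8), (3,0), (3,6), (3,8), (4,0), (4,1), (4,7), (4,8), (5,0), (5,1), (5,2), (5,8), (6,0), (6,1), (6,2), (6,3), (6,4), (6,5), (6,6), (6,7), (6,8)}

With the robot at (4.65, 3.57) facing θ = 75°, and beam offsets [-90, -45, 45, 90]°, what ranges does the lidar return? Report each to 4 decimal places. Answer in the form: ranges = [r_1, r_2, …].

ranges = [1.3976, 1.5588, 2.8059, 3.7788]

beam 1: φ=-90°, α=345°
  d=(0.9659,-0.2588)  start (4,3)  tX=0.3623 tY=2.2023  stride 1/|dx|=1.0353 1/|dy|=3.8637
    cross x-line → (5,3), t=0.3623
    cross x-line → (6,3), t=1.3976 (wall)
  → r_1 = 1.3976
beam 2: φ=-45°, α=30°
  d=(0.8660,0.5000)  start (4,3)  tX=0.4041 tY=0.8600  stride 1/|dx|=1.1547 1/|dy|=2.0000
    cross x-line → (5,3), t=0.4041
    cross y-line → (5,4), t=0.8600
    cross x-line → (6,4), t=1.5588 (wall)
  → r_2 = 1.5588
beam 3: φ=45°, α=120°
  d=(-0.5000,0.8660)  start (4,3)  tX=1.3000 tY=0.4965  stride 1/|dx|=2.0000 1/|dy|=1.1547
    cross y-line → (4,4), t=0.4965
    cross x-line → (3,4), t=1.3000
    cross y-line → (3,5), t=1.6512
    cross y-line → (3,6), t=2.8059 (wall)
  → r_3 = 2.8059
beam 4: φ=90°, α=165°
  d=(-0.9659,0.2588)  start (4,3)  tX=0.6729 tY=1.6614  stride 1/|dx|=1.0353 1/|dy|=3.8637
    cross x-line → (3,3), t=0.6729
    cross y-line → (3,4), t=1.6614
    cross x-line → (2,4), t=1.7082
    cross x-line → (1,4), t=2.7435
    cross x-line → (0,4), t=3.7788 (wall)
  → r_4 = 3.7788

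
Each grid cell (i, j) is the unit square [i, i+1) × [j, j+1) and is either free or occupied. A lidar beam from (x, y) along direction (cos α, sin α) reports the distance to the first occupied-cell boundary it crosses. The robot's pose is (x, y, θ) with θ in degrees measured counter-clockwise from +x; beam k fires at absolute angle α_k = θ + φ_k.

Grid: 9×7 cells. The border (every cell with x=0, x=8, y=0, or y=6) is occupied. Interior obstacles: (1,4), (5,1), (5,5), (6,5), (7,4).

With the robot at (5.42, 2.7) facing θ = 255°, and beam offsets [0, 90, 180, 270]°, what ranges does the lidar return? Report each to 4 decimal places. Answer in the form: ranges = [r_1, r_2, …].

ranges = [0.7247, 2.6710, 2.3811, 4.5759]

beam 1: φ=0°, α=255°
  direction (-0.2588, -0.9659); cell (5,2); t to first gridline: x 1.6228, y 0.7247 (then +3.8637 / +1.0353)
    (5,1) via y @ 0.7247  # hit
  → r_1 = 0.7247
beam 2: φ=90°, α=345°
  direction (0.9659, -0.2588); cell (5,2); t to first gridline: x 0.6005, y 2.7046 (then +1.0353 / +3.8637)
    (6,2) via x @ 0.6005
    (7,2) via x @ 1.6357
    (8,2) via x @ 2.6710  # hit
  → r_2 = 2.6710
beam 3: φ=180°, α=75°
  direction (0.2588, 0.9659); cell (5,2); t to first gridline: x 2.2409, y 0.3106 (then +3.8637 / +1.0353)
    (5,3) via y @ 0.3106
    (5,4) via y @ 1.3459
    (6,4) via x @ 2.2409
    (6,5) via y @ 2.3811  # hit
  → r_3 = 2.3811
beam 4: φ=270°, α=165°
  direction (-0.9659, 0.2588); cell (5,2); t to first gridline: x 0.4348, y 1.1591 (then +1.0353 / +3.8637)
    (4,2) via x @ 0.4348
    (4,3) via y @ 1.1591
    (3,3) via x @ 1.4701
    (2,3) via x @ 2.5054
    (1,3) via x @ 3.5406
    (0,3) via x @ 4.5759  # hit
  → r_4 = 4.5759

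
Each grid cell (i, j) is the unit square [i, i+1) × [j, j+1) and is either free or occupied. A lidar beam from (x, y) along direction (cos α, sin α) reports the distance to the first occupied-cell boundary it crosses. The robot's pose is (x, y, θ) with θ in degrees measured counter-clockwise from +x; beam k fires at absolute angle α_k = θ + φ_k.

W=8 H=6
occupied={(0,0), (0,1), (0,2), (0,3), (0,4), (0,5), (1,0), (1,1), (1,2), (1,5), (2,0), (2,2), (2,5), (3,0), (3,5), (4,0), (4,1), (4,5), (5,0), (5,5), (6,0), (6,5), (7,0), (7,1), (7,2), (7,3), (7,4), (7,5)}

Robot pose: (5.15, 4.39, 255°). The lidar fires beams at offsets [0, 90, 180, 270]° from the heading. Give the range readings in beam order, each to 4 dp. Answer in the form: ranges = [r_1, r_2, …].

beam 1: φ=0°, α=255°
  dir = (cos 255°, sin 255°) = (-0.2588, -0.9659); from cell (5,4)
  next x-line at t=0.5796, next y-line at t=0.4038; Δt_x=3.8637, Δt_y=1.0353
    y: enter (5,3) at t=0.4038
    x: enter (4,3) at t=0.5796
    y: enter (4,2) at t=1.4390
    y: enter (4,1) at t=2.4743 ← occupied
  → r_1 = 2.4743
beam 2: φ=90°, α=345°
  dir = (cos 345°, sin 345°) = (0.9659, -0.2588); from cell (5,4)
  next x-line at t=0.8800, next y-line at t=1.5068; Δt_x=1.0353, Δt_y=3.8637
    x: enter (6,4) at t=0.8800
    y: enter (6,3) at t=1.5068
    x: enter (7,3) at t=1.9153 ← occupied
  → r_2 = 1.9153
beam 3: φ=180°, α=75°
  dir = (cos 75°, sin 75°) = (0.2588, 0.9659); from cell (5,4)
  next x-line at t=3.2841, next y-line at t=0.6315; Δt_x=3.8637, Δt_y=1.0353
    y: enter (5,5) at t=0.6315 ← occupied
  → r_3 = 0.6315
beam 4: φ=270°, α=165°
  dir = (cos 165°, sin 165°) = (-0.9659, 0.2588); from cell (5,4)
  next x-line at t=0.1553, next y-line at t=2.3569; Δt_x=1.0353, Δt_y=3.8637
    x: enter (4,4) at t=0.1553
    x: enter (3,4) at t=1.1906
    x: enter (2,4) at t=2.2258
    y: enter (2,5) at t=2.3569 ← occupied
  → r_4 = 2.3569

ranges = [2.4743, 1.9153, 0.6315, 2.3569]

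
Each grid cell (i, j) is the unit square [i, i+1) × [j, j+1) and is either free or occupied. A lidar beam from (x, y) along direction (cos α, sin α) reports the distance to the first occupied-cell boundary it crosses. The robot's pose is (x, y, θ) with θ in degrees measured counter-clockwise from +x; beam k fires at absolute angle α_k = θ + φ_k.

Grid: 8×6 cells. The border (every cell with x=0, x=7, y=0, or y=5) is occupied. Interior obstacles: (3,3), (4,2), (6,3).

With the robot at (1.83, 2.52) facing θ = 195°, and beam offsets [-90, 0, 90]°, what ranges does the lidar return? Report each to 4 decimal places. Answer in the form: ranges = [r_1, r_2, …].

ranges = [2.5675, 0.8593, 1.5736]

beam 1: φ=-90°, α=105°
  cosα=-0.2588 sinα=0.9659 | (1,2) | tMaxX 3.2069 tMaxY 0.4969 | tΔX 3.8637 tΔY 1.0353
    t=0.4969 [y] (1,3)
    t=1.5322 [y] (1,4)
    t=2.5675 [y] (1,5) — stop
  → r_1 = 2.5675
beam 2: φ=0°, α=195°
  cosα=-0.9659 sinα=-0.2588 | (1,2) | tMaxX 0.8593 tMaxY 2.0091 | tΔX 1.0353 tΔY 3.8637
    t=0.8593 [x] (0,2) — stop
  → r_2 = 0.8593
beam 3: φ=90°, α=285°
  cosα=0.2588 sinα=-0.9659 | (1,2) | tMaxX 0.6568 tMaxY 0.5383 | tΔX 3.8637 tΔY 1.0353
    t=0.5383 [y] (1,1)
    t=0.6568 [x] (2,1)
    t=1.5736 [y] (2,0) — stop
  → r_3 = 1.5736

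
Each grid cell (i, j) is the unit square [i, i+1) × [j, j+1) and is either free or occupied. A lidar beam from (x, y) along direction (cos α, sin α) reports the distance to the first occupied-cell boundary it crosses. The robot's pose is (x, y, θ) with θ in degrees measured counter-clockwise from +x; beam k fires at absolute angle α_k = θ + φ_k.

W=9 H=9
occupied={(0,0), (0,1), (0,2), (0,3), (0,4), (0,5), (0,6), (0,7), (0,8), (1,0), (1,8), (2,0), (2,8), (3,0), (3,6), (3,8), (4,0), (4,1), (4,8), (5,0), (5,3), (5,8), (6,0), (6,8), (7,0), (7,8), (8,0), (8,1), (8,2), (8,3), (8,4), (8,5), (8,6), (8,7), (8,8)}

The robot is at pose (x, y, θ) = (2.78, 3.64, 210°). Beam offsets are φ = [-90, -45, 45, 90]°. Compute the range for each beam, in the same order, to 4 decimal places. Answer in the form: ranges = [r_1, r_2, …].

ranges = [3.5600, 1.8428, 2.7331, 2.4400]

beam 1: φ=-90°, α=120°
  cosα=-0.5000 sinα=0.8660 | (2,3) | tMaxX 1.5600 tMaxY 0.4157 | tΔX 2.0000 tΔY 1.1547
    t=0.4157 [y] (2,4)
    t=1.5600 [x] (1,4)
    t=1.5704 [y] (1,5)
    t=2.7251 [y] (1,6)
    t=3.5600 [x] (0,6) — stop
  → r_1 = 3.5600
beam 2: φ=-45°, α=165°
  cosα=-0.9659 sinα=0.2588 | (2,3) | tMaxX 0.8075 tMaxY 1.3909 | tΔX 1.0353 tΔY 3.8637
    t=0.8075 [x] (1,3)
    t=1.3909 [y] (1,4)
    t=1.8428 [x] (0,4) — stop
  → r_2 = 1.8428
beam 3: φ=45°, α=255°
  cosα=-0.2588 sinα=-0.9659 | (2,3) | tMaxX 3.0137 tMaxY 0.6626 | tΔX 3.8637 tΔY 1.0353
    t=0.6626 [y] (2,2)
    t=1.6979 [y] (2,1)
    t=2.7331 [y] (2,0) — stop
  → r_3 = 2.7331
beam 4: φ=90°, α=300°
  cosα=0.5000 sinα=-0.8660 | (2,3) | tMaxX 0.4400 tMaxY 0.7390 | tΔX 2.0000 tΔY 1.1547
    t=0.4400 [x] (3,3)
    t=0.7390 [y] (3,2)
    t=1.8937 [y] (3,1)
    t=2.4400 [x] (4,1) — stop
  → r_4 = 2.4400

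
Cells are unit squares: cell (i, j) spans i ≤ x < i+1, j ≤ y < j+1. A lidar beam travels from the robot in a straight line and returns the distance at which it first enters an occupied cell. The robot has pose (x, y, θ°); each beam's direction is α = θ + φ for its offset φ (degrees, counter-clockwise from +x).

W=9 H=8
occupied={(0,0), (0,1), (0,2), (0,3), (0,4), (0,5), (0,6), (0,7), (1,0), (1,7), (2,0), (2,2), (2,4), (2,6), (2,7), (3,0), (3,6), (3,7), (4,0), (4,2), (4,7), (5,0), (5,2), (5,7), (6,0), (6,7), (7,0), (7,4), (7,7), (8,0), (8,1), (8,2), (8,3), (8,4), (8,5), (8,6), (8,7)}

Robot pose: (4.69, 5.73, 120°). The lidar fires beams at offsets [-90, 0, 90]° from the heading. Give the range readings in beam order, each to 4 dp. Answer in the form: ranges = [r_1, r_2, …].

beam 1: φ=-90°, α=30°
  direction (0.8660, 0.5000); cell (4,5); t to first gridline: x 0.3580, y 0.5400 (then +1.1547 / +2.0000)
    (5,5) via x @ 0.3580
    (5,6) via y @ 0.5400
    (6,6) via x @ 1.5127
    (6,7) via y @ 2.5400  # hit
  → r_1 = 2.5400
beam 2: φ=0°, α=120°
  direction (-0.5000, 0.8660); cell (4,5); t to first gridline: x 1.3800, y 0.3118 (then +2.0000 / +1.1547)
    (4,6) via y @ 0.3118
    (3,6) via x @ 1.3800  # hit
  → r_2 = 1.3800
beam 3: φ=90°, α=210°
  direction (-0.8660, -0.5000); cell (4,5); t to first gridline: x 0.7967, y 1.4600 (then +1.1547 / +2.0000)
    (3,5) via x @ 0.7967
    (3,4) via y @ 1.4600
    (2,4) via x @ 1.9514  # hit
  → r_3 = 1.9514

ranges = [2.5400, 1.3800, 1.9514]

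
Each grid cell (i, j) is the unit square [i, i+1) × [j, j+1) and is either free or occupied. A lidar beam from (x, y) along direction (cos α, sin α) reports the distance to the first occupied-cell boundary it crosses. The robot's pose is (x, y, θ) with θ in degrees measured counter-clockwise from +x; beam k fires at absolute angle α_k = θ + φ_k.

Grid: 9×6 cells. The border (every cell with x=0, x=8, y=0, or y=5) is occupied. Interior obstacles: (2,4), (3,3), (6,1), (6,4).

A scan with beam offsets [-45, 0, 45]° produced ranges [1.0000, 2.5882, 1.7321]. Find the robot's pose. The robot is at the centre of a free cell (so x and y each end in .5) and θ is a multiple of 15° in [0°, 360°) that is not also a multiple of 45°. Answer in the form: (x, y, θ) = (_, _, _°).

Enumerate (i+0.5, j+0.5, θ) over the 24 free cells and 16 admissible headings. For each, cast all 3 beams and compare to the given ranges.
  (1.5, 1.5, 105°): beam 1 = 2.8868 ≠ 1.0000 ✗
  (7.5, 2.5, 195°): beam 1 = 5.0000 ≠ 1.0000 ✗
  (2.5, 1.5, 195°): beam 1 = 1.7321 ≠ 1.0000 ✗
  …
  (5.5, 2.5, 15°): r_1=1.0000, r_2=2.5882, r_3=1.7321 — all match ✓
Only this pose fits every beam.

(x, y, θ) = (5.5, 2.5, 15°)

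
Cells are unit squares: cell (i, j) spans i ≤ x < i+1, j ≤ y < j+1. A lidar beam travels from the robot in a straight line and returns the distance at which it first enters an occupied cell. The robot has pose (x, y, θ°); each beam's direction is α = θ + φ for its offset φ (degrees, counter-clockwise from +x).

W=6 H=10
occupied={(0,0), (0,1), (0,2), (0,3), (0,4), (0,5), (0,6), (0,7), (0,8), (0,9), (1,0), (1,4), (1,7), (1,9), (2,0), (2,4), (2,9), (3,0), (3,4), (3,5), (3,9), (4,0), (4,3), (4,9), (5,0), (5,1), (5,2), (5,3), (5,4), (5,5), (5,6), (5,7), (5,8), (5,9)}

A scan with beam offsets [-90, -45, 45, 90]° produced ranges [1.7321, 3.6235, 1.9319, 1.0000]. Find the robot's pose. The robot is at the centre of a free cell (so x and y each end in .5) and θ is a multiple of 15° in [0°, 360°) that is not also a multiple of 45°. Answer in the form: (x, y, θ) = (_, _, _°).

(x, y, θ) = (4.5, 7.5, 210°)

Enumerate (i+0.5, j+0.5, θ) over the 26 free cells and 16 admissible headings. For each, cast all 4 beams and compare to the given ranges.
  (2.5, 3.5, 30°): beam 1 = 2.8868 ≠ 1.7321 ✗
  (1.5, 6.5, 60°): beam 3 = 0.5176 ≠ 1.9319 ✗
  (1.5, 5.5, 30°): beam 1 = 0.5774 ≠ 1.7321 ✗
  (1.5, 6.5, 150°): beam 1 = 0.5774 ≠ 1.7321 ✗
  …
  (4.5, 7.5, 210°): r_1=1.7321, r_2=3.6235, r_3=1.9319, r_4=1.0000 — all match ✓
Unique over the lattice → pose = (4.5, 7.5, 210°).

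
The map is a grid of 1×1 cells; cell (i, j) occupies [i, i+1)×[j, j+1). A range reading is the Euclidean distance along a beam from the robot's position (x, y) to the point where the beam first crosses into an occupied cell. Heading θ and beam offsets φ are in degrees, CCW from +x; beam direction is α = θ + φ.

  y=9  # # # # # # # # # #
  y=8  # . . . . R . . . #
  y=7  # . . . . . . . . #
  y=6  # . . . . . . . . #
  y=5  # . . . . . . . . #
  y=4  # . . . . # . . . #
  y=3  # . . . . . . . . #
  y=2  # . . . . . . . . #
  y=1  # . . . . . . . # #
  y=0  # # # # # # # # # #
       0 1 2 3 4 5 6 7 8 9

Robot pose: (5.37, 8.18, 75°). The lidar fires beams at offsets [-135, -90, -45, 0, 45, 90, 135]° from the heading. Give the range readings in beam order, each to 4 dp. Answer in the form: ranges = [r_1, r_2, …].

beam 1: φ=-135°, α=300°
  dir = (cos 300°, sin 300°) = (0.5000, -0.8660); from cell (5,8)
  next x-line at t=1.2600, next y-line at t=0.2078; Δt_x=2.0000, Δt_y=1.1547
    y: enter (5,7) at t=0.2078
    x: enter (6,7) at t=1.2600
    y: enter (6,6) at t=1.3625
    y: enter (6,5) at t=2.5172
    x: enter (7,5) at t=3.2600
    y: enter (7,4) at t=3.6719
    y: enter (7,3) at t=4.8266
    x: enter (8,3) at t=5.2600
    y: enter (8,2) at t=5.9813
    y: enter (8,1) at t=7.1360 ← occupied
  → r_1 = 7.1360
beam 2: φ=-90°, α=345°
  dir = (cos 345°, sin 345°) = (0.9659, -0.2588); from cell (5,8)
  next x-line at t=0.6522, next y-line at t=0.6955; Δt_x=1.0353, Δt_y=3.8637
    x: enter (6,8) at t=0.6522
    y: enter (6,7) at t=0.6955
    x: enter (7,7) at t=1.6875
    x: enter (8,7) at t=2.7228
    x: enter (9,7) at t=3.7581 ← occupied
  → r_2 = 3.7581
beam 3: φ=-45°, α=30°
  dir = (cos 30°, sin 30°) = (0.8660, 0.5000); from cell (5,8)
  next x-line at t=0.7275, next y-line at t=1.6400; Δt_x=1.1547, Δt_y=2.0000
    x: enter (6,8) at t=0.7275
    y: enter (6,9) at t=1.6400 ← occupied
  → r_3 = 1.6400
beam 4: φ=0°, α=75°
  dir = (cos 75°, sin 75°) = (0.2588, 0.9659); from cell (5,8)
  next x-line at t=2.4341, next y-line at t=0.8489; Δt_x=3.8637, Δt_y=1.0353
    y: enter (5,9) at t=0.8489 ← occupied
  → r_4 = 0.8489
beam 5: φ=45°, α=120°
  dir = (cos 120°, sin 120°) = (-0.5000, 0.8660); from cell (5,8)
  next x-line at t=0.7400, next y-line at t=0.9469; Δt_x=2.0000, Δt_y=1.1547
    x: enter (4,8) at t=0.7400
    y: enter (4,9) at t=0.9469 ← occupied
  → r_5 = 0.9469
beam 6: φ=90°, α=165°
  dir = (cos 165°, sin 165°) = (-0.9659, 0.2588); from cell (5,8)
  next x-line at t=0.3831, next y-line at t=3.1682; Δt_x=1.0353, Δt_y=3.8637
    x: enter (4,8) at t=0.3831
    x: enter (3,8) at t=1.4183
    x: enter (2,8) at t=2.4536
    y: enter (2,9) at t=3.1682 ← occupied
  → r_6 = 3.1682
beam 7: φ=135°, α=210°
  dir = (cos 210°, sin 210°) = (-0.8660, -0.5000); from cell (5,8)
  next x-line at t=0.4272, next y-line at t=0.3600; Δt_x=1.1547, Δt_y=2.0000
    y: enter (5,7) at t=0.3600
    x: enter (4,7) at t=0.4272
    x: enter (3,7) at t=1.5819
    y: enter (3,6) at t=2.3600
    x: enter (2,6) at t=2.7366
    x: enter (1,6) at t=3.8913
    y: enter (1,5) at t=4.3600
    x: enter (0,5) at t=5.0460 ← occupied
  → r_7 = 5.0460

ranges = [7.1360, 3.7581, 1.6400, 0.8489, 0.9469, 3.1682, 5.0460]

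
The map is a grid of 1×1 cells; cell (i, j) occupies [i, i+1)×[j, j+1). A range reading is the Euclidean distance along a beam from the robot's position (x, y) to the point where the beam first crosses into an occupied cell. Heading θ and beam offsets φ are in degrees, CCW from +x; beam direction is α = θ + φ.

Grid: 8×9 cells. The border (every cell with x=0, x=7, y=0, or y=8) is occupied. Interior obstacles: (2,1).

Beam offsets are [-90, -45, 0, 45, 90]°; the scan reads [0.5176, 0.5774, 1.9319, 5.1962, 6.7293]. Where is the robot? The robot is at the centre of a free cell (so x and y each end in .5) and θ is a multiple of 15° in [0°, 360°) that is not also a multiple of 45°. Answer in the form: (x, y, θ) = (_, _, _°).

(x, y, θ) = (5.5, 7.5, 165°)

The pose lattice has 41·16 = 656 candidates. Test each by forward raycasting.
  (1.5, 6.5, 285°): beam 2 = 1.0000 ≠ 0.5774 ✗
  (2.5, 6.5, 255°): beam 1 = 1.5529 ≠ 0.5176 ✗
  (6.5, 4.5, 60°): beam 1 = 0.5774 ≠ 0.5176 ✗
  …
  (5.5, 7.5, 165°): r_1=0.5176, r_2=0.5774, r_3=1.9319, r_4=5.1962, r_5=6.7293 — all match ✓
Unique over the lattice → pose = (5.5, 7.5, 165°).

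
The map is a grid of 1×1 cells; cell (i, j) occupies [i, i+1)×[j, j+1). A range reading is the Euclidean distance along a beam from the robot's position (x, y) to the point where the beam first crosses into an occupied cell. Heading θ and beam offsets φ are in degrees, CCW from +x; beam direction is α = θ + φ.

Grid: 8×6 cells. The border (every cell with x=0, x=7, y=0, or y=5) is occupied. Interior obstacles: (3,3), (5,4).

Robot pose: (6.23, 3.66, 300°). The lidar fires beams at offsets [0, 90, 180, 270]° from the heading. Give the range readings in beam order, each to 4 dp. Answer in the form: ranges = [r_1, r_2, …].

beam 1: φ=0°, α=300°
  dir = (cos 300°, sin 300°) = (0.5000, -0.8660); from cell (6,3)
  next x-line at t=1.5400, next y-line at t=0.7621; Δt_x=2.0000, Δt_y=1.1547
    y: enter (6,2) at t=0.7621
    x: enter (7,2) at t=1.5400 ← occupied
  → r_1 = 1.5400
beam 2: φ=90°, α=30°
  dir = (cos 30°, sin 30°) = (0.8660, 0.5000); from cell (6,3)
  next x-line at t=0.8891, next y-line at t=0.6800; Δt_x=1.1547, Δt_y=2.0000
    y: enter (6,4) at t=0.6800
    x: enter (7,4) at t=0.8891 ← occupied
  → r_2 = 0.8891
beam 3: φ=180°, α=120°
  dir = (cos 120°, sin 120°) = (-0.5000, 0.8660); from cell (6,3)
  next x-line at t=0.4600, next y-line at t=0.3926; Δt_x=2.0000, Δt_y=1.1547
    y: enter (6,4) at t=0.3926
    x: enter (5,4) at t=0.4600 ← occupied
  → r_3 = 0.4600
beam 4: φ=270°, α=210°
  dir = (cos 210°, sin 210°) = (-0.8660, -0.5000); from cell (6,3)
  next x-line at t=0.2656, next y-line at t=1.3200; Δt_x=1.1547, Δt_y=2.0000
    x: enter (5,3) at t=0.2656
    y: enter (5,2) at t=1.3200
    x: enter (4,2) at t=1.4203
    x: enter (3,2) at t=2.5750
    y: enter (3,1) at t=3.3200
    x: enter (2,1) at t=3.7297
    x: enter (1,1) at t=4.8844
    y: enter (1,0) at t=5.3200 ← occupied
  → r_4 = 5.3200

ranges = [1.5400, 0.8891, 0.4600, 5.3200]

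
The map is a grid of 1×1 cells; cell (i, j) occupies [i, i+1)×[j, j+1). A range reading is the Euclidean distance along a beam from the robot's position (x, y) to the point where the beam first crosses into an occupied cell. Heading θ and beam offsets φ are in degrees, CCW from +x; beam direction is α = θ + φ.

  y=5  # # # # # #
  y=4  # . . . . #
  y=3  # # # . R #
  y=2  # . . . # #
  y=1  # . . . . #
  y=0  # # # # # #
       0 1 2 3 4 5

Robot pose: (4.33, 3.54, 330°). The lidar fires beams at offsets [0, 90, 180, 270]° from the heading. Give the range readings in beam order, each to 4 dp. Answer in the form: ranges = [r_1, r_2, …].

ranges = [0.7736, 1.3400, 2.9200, 0.6235]

beam 1: φ=0°, α=330°
  direction (0.8660, -0.5000); cell (4,3); t to first gridline: x 0.7736, y 1.0800 (then +1.1547 / +2.0000)
    (5,3) via x @ 0.7736  # hit
  → r_1 = 0.7736
beam 2: φ=90°, α=60°
  direction (0.5000, 0.8660); cell (4,3); t to first gridline: x 1.3400, y 0.5312 (then +2.0000 / +1.1547)
    (4,4) via y @ 0.5312
    (5,4) via x @ 1.3400  # hit
  → r_2 = 1.3400
beam 3: φ=180°, α=150°
  direction (-0.8660, 0.5000); cell (4,3); t to first gridline: x 0.3811, y 0.9200 (then +1.1547 / +2.0000)
    (3,3) via x @ 0.3811
    (3,4) via y @ 0.9200
    (2,4) via x @ 1.5358
    (1,4) via x @ 2.6905
    (1,5) via y @ 2.9200  # hit
  → r_3 = 2.9200
beam 4: φ=270°, α=240°
  direction (-0.5000, -0.8660); cell (4,3); t to first gridline: x 0.6600, y 0.6235 (then +2.0000 / +1.1547)
    (4,2) via y @ 0.6235  # hit
  → r_4 = 0.6235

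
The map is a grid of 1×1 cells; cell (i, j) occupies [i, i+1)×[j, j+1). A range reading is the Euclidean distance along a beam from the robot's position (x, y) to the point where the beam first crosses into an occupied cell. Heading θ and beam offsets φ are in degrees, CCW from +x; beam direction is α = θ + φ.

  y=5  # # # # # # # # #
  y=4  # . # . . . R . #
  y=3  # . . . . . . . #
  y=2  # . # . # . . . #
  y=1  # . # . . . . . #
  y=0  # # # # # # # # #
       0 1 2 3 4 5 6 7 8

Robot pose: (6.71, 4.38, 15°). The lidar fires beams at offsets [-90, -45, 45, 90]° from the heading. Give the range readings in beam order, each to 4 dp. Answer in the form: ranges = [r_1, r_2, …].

beam 1: φ=-90°, α=285°
  direction (0.2588, -0.9659); cell (6,4); t to first gridline: x 1.1205, y 0.3934 (then +3.8637 / +1.0353)
    (6,3) via y @ 0.3934
    (7,3) via x @ 1.1205
    (7,2) via y @ 1.4287
    (7,1) via y @ 2.4640
    (7,0) via y @ 3.4992  # hit
  → r_1 = 3.4992
beam 2: φ=-45°, α=330°
  direction (0.8660, -0.5000); cell (6,4); t to first gridline: x 0.3349, y 0.7600 (then +1.1547 / +2.0000)
    (7,4) via x @ 0.3349
    (7,3) via y @ 0.7600
    (8,3) via x @ 1.4896  # hit
  → r_2 = 1.4896
beam 3: φ=45°, α=60°
  direction (0.5000, 0.8660); cell (6,4); t to first gridline: x 0.5800, y 0.7159 (then +2.0000 / +1.1547)
    (7,4) via x @ 0.5800
    (7,5) via y @ 0.7159  # hit
  → r_3 = 0.7159
beam 4: φ=90°, α=105°
  direction (-0.2588, 0.9659); cell (6,4); t to first gridline: x 2.7432, y 0.6419 (then +3.8637 / +1.0353)
    (6,5) via y @ 0.6419  # hit
  → r_4 = 0.6419

ranges = [3.4992, 1.4896, 0.7159, 0.6419]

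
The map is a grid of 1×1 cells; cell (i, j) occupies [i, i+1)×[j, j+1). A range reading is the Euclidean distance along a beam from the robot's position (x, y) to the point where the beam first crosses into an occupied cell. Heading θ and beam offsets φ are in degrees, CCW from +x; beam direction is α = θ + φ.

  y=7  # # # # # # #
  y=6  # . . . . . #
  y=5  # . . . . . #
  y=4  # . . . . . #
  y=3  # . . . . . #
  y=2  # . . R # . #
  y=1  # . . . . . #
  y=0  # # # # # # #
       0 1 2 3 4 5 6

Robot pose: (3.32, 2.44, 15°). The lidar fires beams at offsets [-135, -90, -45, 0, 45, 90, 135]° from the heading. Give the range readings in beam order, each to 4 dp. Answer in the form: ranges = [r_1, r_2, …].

beam 1: φ=-135°, α=240°
  dir = (cos 240°, sin 240°) = (-0.5000, -0.8660); from cell (3,2)
  next x-line at t=0.6400, next y-line at t=0.5081; Δt_x=2.0000, Δt_y=1.1547
    y: enter (3,1) at t=0.5081
    x: enter (2,1) at t=0.6400
    y: enter (2,0) at t=1.6628 ← occupied
  → r_1 = 1.6628
beam 2: φ=-90°, α=285°
  dir = (cos 285°, sin 285°) = (0.2588, -0.9659); from cell (3,2)
  next x-line at t=2.6273, next y-line at t=0.4555; Δt_x=3.8637, Δt_y=1.0353
    y: enter (3,1) at t=0.4555
    y: enter (3,0) at t=1.4908 ← occupied
  → r_2 = 1.4908
beam 3: φ=-45°, α=330°
  dir = (cos 330°, sin 330°) = (0.8660, -0.5000); from cell (3,2)
  next x-line at t=0.7852, next y-line at t=0.8800; Δt_x=1.1547, Δt_y=2.0000
    x: enter (4,2) at t=0.7852 ← occupied
  → r_3 = 0.7852
beam 4: φ=0°, α=15°
  dir = (cos 15°, sin 15°) = (0.9659, 0.2588); from cell (3,2)
  next x-line at t=0.7040, next y-line at t=2.1637; Δt_x=1.0353, Δt_y=3.8637
    x: enter (4,2) at t=0.7040 ← occupied
  → r_4 = 0.7040
beam 5: φ=45°, α=60°
  dir = (cos 60°, sin 60°) = (0.5000, 0.8660); from cell (3,2)
  next x-line at t=1.3600, next y-line at t=0.6466; Δt_x=2.0000, Δt_y=1.1547
    y: enter (3,3) at t=0.6466
    x: enter (4,3) at t=1.3600
    y: enter (4,4) at t=1.8013
    y: enter (4,5) at t=2.9560
    x: enter (5,5) at t=3.3600
    y: enter (5,6) at t=4.1107
    y: enter (5,7) at t=5.2654 ← occupied
  → r_5 = 5.2654
beam 6: φ=90°, α=105°
  dir = (cos 105°, sin 105°) = (-0.2588, 0.9659); from cell (3,2)
  next x-line at t=1.2364, next y-line at t=0.5798; Δt_x=3.8637, Δt_y=1.0353
    y: enter (3,3) at t=0.5798
    x: enter (2,3) at t=1.2364
    y: enter (2,4) at t=1.6150
    y: enter (2,5) at t=2.6503
    y: enter (2,6) at t=3.6856
    y: enter (2,7) at t=4.7209 ← occupied
  → r_6 = 4.7209
beam 7: φ=135°, α=150°
  dir = (cos 150°, sin 150°) = (-0.8660, 0.5000); from cell (3,2)
  next x-line at t=0.3695, next y-line at t=1.1200; Δt_x=1.1547, Δt_y=2.0000
    x: enter (2,2) at t=0.3695
    y: enter (2,3) at t=1.1200
    x: enter (1,3) at t=1.5242
    x: enter (0,3) at t=2.6789 ← occupied
  → r_7 = 2.6789

ranges = [1.6628, 1.4908, 0.7852, 0.7040, 5.2654, 4.7209, 2.6789]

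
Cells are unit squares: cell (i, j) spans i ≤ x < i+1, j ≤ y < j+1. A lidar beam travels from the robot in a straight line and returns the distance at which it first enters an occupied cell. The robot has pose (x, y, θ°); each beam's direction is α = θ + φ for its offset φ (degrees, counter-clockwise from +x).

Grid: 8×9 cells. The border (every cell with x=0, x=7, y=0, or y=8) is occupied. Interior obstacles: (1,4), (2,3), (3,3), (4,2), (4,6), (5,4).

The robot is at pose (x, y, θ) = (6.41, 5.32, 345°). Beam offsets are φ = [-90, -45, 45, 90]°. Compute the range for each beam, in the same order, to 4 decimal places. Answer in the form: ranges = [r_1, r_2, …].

ranges = [4.4724, 1.1800, 0.6813, 2.2796]

beam 1: φ=-90°, α=255°
  d=(-0.2588,-0.9659)  start (6,5)  tX=1.5841 tY=0.3313  stride 1/|dx|=3.8637 1/|dy|=1.0353
    cross y-line → (6,4), t=0.3313
    cross y-line → (6,3), t=1.3666
    cross x-line → (5,3), t=1.5841
    cross y-line → (5,2), t=2.4018
    cross y-line → (5,1), t=3.4371
    cross y-line → (5,0), t=4.4724 (wall)
  → r_1 = 4.4724
beam 2: φ=-45°, α=300°
  d=(0.5000,-0.8660)  start (6,5)  tX=1.1800 tY=0.3695  stride 1/|dx|=2.0000 1/|dy|=1.1547
    cross y-line → (6,4), t=0.3695
    cross x-line → (7,4), t=1.1800 (wall)
  → r_2 = 1.1800
beam 3: φ=45°, α=30°
  d=(0.8660,0.5000)  start (6,5)  tX=0.6813 tY=1.3600  stride 1/|dx|=1.1547 1/|dy|=2.0000
    cross x-line → (7,5), t=0.6813 (wall)
  → r_3 = 0.6813
beam 4: φ=90°, α=75°
  d=(0.2588,0.9659)  start (6,5)  tX=2.2796 tY=0.7040  stride 1/|dx|=3.8637 1/|dy|=1.0353
    cross y-line → (6,6), t=0.7040
    cross y-line → (6,7), t=1.7393
    cross x-line → (7,7), t=2.2796 (wall)
  → r_4 = 2.2796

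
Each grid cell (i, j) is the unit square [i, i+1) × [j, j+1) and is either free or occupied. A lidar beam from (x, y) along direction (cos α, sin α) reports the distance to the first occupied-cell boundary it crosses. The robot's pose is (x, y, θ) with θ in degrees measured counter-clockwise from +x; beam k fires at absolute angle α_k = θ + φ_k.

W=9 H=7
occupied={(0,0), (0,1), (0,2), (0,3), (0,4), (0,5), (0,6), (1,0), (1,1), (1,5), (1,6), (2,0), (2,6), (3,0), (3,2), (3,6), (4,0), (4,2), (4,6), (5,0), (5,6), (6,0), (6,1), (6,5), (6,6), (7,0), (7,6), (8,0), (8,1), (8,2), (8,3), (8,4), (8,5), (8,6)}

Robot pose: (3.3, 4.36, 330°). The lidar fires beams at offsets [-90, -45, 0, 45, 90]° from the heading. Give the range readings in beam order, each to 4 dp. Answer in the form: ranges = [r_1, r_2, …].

beam 1: φ=-90°, α=240°
  direction (-0.5000, -0.8660); cell (3,4); t to first gridline: x 0.6000, y 0.4157 (then +2.0000 / +1.1547)
    (3,3) via y @ 0.4157
    (2,3) via x @ 0.6000
    (2,2) via y @ 1.5704
    (1,2) via x @ 2.6000
    (1,1) via y @ 2.7251  # hit
  → r_1 = 2.7251
beam 2: φ=-45°, α=285°
  direction (0.2588, -0.9659); cell (3,4); t to first gridline: x 2.7046, y 0.3727 (then +3.8637 / +1.0353)
    (3,3) via y @ 0.3727
    (3,2) via y @ 1.4080  # hit
  → r_2 = 1.4080
beam 3: φ=0°, α=330°
  direction (0.8660, -0.5000); cell (3,4); t to first gridline: x 0.8083, y 0.7200 (then +1.1547 / +2.0000)
    (3,3) via y @ 0.7200
    (4,3) via x @ 0.8083
    (5,3) via x @ 1.9630
    (5,2) via y @ 2.7200
    (6,2) via x @ 3.1177
    (7,2) via x @ 4.2724
    (7,1) via y @ 4.7200
    (8,1) via x @ 5.4271  # hit
  → r_3 = 5.4271
beam 4: φ=45°, α=15°
  direction (0.9659, 0.2588); cell (3,4); t to first gridline: x 0.7247, y 2.4728 (then +1.0353 / +3.8637)
    (4,4) via x @ 0.7247
    (5,4) via x @ 1.7600
    (5,5) via y @ 2.4728
    (6,5) via x @ 2.7952  # hit
  → r_4 = 2.7952
beam 5: φ=90°, α=60°
  direction (0.5000, 0.8660); cell (3,4); t to first gridline: x 1.4000, y 0.7390 (then +2.0000 / +1.1547)
    (3,5) via y @ 0.7390
    (4,5) via x @ 1.4000
    (4,6) via y @ 1.8937  # hit
  → r_5 = 1.8937

ranges = [2.7251, 1.4080, 5.4271, 2.7952, 1.8937]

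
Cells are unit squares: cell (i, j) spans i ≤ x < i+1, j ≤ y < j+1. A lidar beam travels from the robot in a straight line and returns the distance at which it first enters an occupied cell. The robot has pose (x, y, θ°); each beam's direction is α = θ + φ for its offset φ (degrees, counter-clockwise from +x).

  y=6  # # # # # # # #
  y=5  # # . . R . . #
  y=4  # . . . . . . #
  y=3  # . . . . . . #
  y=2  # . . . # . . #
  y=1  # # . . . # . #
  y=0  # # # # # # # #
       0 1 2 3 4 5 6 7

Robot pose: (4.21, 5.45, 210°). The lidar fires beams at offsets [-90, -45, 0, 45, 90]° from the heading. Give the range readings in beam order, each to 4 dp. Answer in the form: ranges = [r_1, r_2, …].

ranges = [0.6351, 2.1250, 3.7066, 4.6070, 5.1384]

beam 1: φ=-90°, α=120°
  direction (-0.5000, 0.8660); cell (4,5); t to first gridline: x 0.4200, y 0.6351 (then +2.0000 / +1.1547)
    (3,5) via x @ 0.4200
    (3,6) via y @ 0.6351  # hit
  → r_1 = 0.6351
beam 2: φ=-45°, α=165°
  direction (-0.9659, 0.2588); cell (4,5); t to first gridline: x 0.2174, y 2.1250 (then +1.0353 / +3.8637)
    (3,5) via x @ 0.2174
    (2,5) via x @ 1.2527
    (2,6) via y @ 2.1250  # hit
  → r_2 = 2.1250
beam 3: φ=0°, α=210°
  direction (-0.8660, -0.5000); cell (4,5); t to first gridline: x 0.2425, y 0.9000 (then +1.1547 / +2.0000)
    (3,5) via x @ 0.2425
    (3,4) via y @ 0.9000
    (2,4) via x @ 1.3972
    (1,4) via x @ 2.5519
    (1,3) via y @ 2.9000
    (0,3) via x @ 3.7066  # hit
  → r_3 = 3.7066
beam 4: φ=45°, α=255°
  direction (-0.2588, -0.9659); cell (4,5); t to first gridline: x 0.8114, y 0.4659 (then +3.8637 / +1.0353)
    (4,4) via y @ 0.4659
    (3,4) via x @ 0.8114
    (3,3) via y @ 1.5012
    (3,2) via y @ 2.5364
    (3,1) via y @ 3.5717
    (3,0) via y @ 4.6070  # hit
  → r_4 = 4.6070
beam 5: φ=90°, α=300°
  direction (0.5000, -0.8660); cell (4,5); t to first gridline: x 1.5800, y 0.5196 (then +2.0000 / +1.1547)
    (4,4) via y @ 0.5196
    (5,4) via x @ 1.5800
    (5,3) via y @ 1.6743
    (5,2) via y @ 2.8290
    (6,2) via x @ 3.5800
    (6,1) via y @ 3.9837
    (6,0) via y @ 5.1384  # hit
  → r_5 = 5.1384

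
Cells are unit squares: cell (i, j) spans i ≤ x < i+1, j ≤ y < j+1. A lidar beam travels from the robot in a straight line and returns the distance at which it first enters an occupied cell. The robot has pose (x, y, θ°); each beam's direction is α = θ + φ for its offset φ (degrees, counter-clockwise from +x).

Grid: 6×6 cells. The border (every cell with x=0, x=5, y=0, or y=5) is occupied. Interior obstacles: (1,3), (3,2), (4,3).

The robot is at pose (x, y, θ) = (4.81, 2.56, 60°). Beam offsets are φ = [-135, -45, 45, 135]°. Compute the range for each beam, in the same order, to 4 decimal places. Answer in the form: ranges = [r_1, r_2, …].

beam 1: φ=-135°, α=285°
  cosα=0.2588 sinα=-0.9659 | (4,2) | tMaxX 0.7341 tMaxY 0.5798 | tΔX 3.8637 tΔY 1.0353
    t=0.5798 [y] (4,1)
    t=0.7341 [x] (5,1) — stop
  → r_1 = 0.7341
beam 2: φ=-45°, α=15°
  cosα=0.9659 sinα=0.2588 | (4,2) | tMaxX 0.1967 tMaxY 1.7000 | tΔX 1.0353 tΔY 3.8637
    t=0.1967 [x] (5,2) — stop
  → r_2 = 0.1967
beam 3: φ=45°, α=105°
  cosα=-0.2588 sinα=0.9659 | (4,2) | tMaxX 3.1296 tMaxY 0.4555 | tΔX 3.8637 tΔY 1.0353
    t=0.4555 [y] (4,3) — stop
  → r_3 = 0.4555
beam 4: φ=135°, α=195°
  cosα=-0.9659 sinα=-0.2588 | (4,2) | tMaxX 0.8386 tMaxY 2.1637 | tΔX 1.0353 tΔY 3.8637
    t=0.8386 [x] (3,2) — stop
  → r_4 = 0.8386

ranges = [0.7341, 0.1967, 0.4555, 0.8386]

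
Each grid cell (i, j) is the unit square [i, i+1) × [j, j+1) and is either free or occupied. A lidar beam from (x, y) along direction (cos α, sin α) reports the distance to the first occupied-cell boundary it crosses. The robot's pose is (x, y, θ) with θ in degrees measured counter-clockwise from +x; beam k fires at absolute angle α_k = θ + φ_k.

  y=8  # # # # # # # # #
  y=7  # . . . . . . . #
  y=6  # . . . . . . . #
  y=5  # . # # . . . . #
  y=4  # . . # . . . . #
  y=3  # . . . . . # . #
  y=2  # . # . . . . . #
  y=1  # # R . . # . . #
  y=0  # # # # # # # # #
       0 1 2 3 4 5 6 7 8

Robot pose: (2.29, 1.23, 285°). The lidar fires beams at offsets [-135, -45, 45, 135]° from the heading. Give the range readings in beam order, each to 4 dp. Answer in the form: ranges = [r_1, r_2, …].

ranges = [0.3349, 0.2656, 0.4600, 0.8891]

beam 1: φ=-135°, α=150°
  dir = (cos 150°, sin 150°) = (-0.8660, 0.5000); from cell (2,1)
  next x-line at t=0.3349, next y-line at t=1.5400; Δt_x=1.1547, Δt_y=2.0000
    x: enter (1,1) at t=0.3349 ← occupied
  → r_1 = 0.3349
beam 2: φ=-45°, α=240°
  dir = (cos 240°, sin 240°) = (-0.5000, -0.8660); from cell (2,1)
  next x-line at t=0.5800, next y-line at t=0.2656; Δt_x=2.0000, Δt_y=1.1547
    y: enter (2,0) at t=0.2656 ← occupied
  → r_2 = 0.2656
beam 3: φ=45°, α=330°
  dir = (cos 330°, sin 330°) = (0.8660, -0.5000); from cell (2,1)
  next x-line at t=0.8198, next y-line at t=0.4600; Δt_x=1.1547, Δt_y=2.0000
    y: enter (2,0) at t=0.4600 ← occupied
  → r_3 = 0.4600
beam 4: φ=135°, α=60°
  dir = (cos 60°, sin 60°) = (0.5000, 0.8660); from cell (2,1)
  next x-line at t=1.4200, next y-line at t=0.8891; Δt_x=2.0000, Δt_y=1.1547
    y: enter (2,2) at t=0.8891 ← occupied
  → r_4 = 0.8891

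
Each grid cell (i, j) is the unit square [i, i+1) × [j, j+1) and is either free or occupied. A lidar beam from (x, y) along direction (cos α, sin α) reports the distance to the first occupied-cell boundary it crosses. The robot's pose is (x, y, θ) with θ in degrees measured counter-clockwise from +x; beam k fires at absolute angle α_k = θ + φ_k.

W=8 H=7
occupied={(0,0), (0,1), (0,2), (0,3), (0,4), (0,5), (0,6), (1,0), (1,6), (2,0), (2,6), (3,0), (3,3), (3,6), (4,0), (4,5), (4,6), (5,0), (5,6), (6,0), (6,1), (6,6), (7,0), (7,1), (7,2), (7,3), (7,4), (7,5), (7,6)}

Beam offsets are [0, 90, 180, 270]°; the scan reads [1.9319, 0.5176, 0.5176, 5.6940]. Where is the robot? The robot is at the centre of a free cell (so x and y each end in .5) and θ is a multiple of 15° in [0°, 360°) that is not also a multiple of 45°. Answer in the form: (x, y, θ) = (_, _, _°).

(x, y, θ) = (1.5, 1.5, 105°)

The pose lattice has 27·16 = 432 candidates. Test each by forward raycasting.
  (6.5, 3.5, 210°): beam 1 = 5.0000 ≠ 1.9319 ✗
  (1.5, 4.5, 210°): beam 1 = 0.5774 ≠ 1.9319 ✗
  (1.5, 4.5, 120°): beam 1 = 1.0000 ≠ 1.9319 ✗
  (2.5, 3.5, 75°): beam 1 = 2.5882 ≠ 1.9319 ✗
  …
  (1.5, 1.5, 105°): r_1=1.9319, r_2=0.5176, r_3=0.5176, r_4=5.6940 — all match ✓
No second candidate reproduces the full scan.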